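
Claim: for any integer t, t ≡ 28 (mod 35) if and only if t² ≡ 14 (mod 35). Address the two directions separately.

(⟸) This fails: take t = 7. Then 7² = 49 ≡ 14 (mod 35), yet 7 ≡ 7 (mod 35), not 28.

(⟹) Suppose t ≡ 28 (mod 35). Write t = 35j + 28. Then (35j + 28)² = 1225j² + 1960j + 784 = 35(35j² + 56j + 22) + 14, so t² ≡ 14 (mod 35).

(⇒) holds; (⇐) fails.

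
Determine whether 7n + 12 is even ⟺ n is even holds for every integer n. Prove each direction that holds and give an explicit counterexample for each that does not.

[⇒] Suppose 7n + 12 is even. Since 7 is odd, 7n and n have the same parity, so 7n + 12 ≡ n + 12 (mod 2). As 12 is even, 7n + 12 is even exactly when n is even. Thus n is even.

[⇐] Conversely, suppose n is even; write n = 2j. Then 7n + 12 = 7·(2j) + 12 = 2·7j + 12, which is even.

Both directions hold.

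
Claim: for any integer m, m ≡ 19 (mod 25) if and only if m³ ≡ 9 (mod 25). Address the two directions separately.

Converse. Suppose m³ ≡ 9 (mod 25). The only residue r in {0, …, 24} with r³ ≡ 9 (mod 25) is r = 19, so m ≡ 19 (mod 25).

Forward direction. Suppose m ≡ 19 (mod 25). Write m = 25j + 19. Then (25j + 19)³ = 15625j³ + 35625j² + 27075j + 6859 = 25(625j³ + 1425j² + 1083j + 274) + 9, so m³ ≡ 9 (mod 25).

Equivalent; both directions hold.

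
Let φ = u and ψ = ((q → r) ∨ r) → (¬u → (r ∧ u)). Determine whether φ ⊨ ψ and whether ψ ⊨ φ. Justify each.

(⇐) This fails. Under u = F, r = F, q = T, the left side is false but the right side is true.

(⇒) Assume the antecedent. If u is true, ((q → r) ∨ r) → (¬u → (r ∧ u)) reduces to true regardless of the other variables. If u is false, the antecedent cannot hold. Either way ((q → r) ∨ r) → (¬u → (r ∧ u)) holds.

Only the forward direction holds.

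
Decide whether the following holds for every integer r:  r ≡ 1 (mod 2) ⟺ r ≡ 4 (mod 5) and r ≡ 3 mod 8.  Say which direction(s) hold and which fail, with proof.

[⇒] This fails: r = 1 gives 1 ≡ 1 (mod 2) but 1 ≡ 1 (mod 5), so the conjunction on the right does not hold.

[⇐] Conversely, if r ≡ 4 (mod 5) and r ≡ 3 (mod 8), then by the Chinese remainder theorem r ≡ 19 (mod 40). Since 19 ≡ 1 (mod 2) and 2 ∣ 40, we get r ≡ 1 (mod 2).

(⇒) fails; (⇐) holds.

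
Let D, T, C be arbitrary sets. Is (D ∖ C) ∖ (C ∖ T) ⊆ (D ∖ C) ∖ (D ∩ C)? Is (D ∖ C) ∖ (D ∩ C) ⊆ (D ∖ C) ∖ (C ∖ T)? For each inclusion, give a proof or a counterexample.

The two sets are equal.

(⟹) Let x ∈ (D ∖ C) ∖ (C ∖ T). Then either x ∈ D and x ∉ T, C; or x ∈ D ∩ T and x ∉ C. In each case x ∈ (D ∖ C) ∖ (D ∩ C), so (D ∖ C) ∖ (C ∖ T) ⊆ (D ∖ C) ∖ (D ∩ C).

(⟸) Let x ∈ (D ∖ C) ∖ (D ∩ C). Then either x ∈ D and x ∉ T, C; or x ∈ D ∩ T and x ∉ C. In each case x ∈ (D ∖ C) ∖ (C ∖ T), so (D ∖ C) ∖ (D ∩ C) ⊆ (D ∖ C) ∖ (C ∖ T).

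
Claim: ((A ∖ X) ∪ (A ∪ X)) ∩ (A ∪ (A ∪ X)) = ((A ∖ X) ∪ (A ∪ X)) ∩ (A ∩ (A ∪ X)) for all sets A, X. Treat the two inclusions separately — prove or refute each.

(⊇) Let x ∈ ((A ∖ X) ∪ (A ∪ X)) ∩ (A ∩ (A ∪ X)). Then either x ∈ A and x ∉ X; or x ∈ A ∩ X. In each case x ∈ ((A ∖ X) ∪ (A ∪ X)) ∩ (A ∪ (A ∪ X)), so ((A ∖ X) ∪ (A ∪ X)) ∩ (A ∩ (A ∪ X)) ⊆ ((A ∖ X) ∪ (A ∪ X)) ∩ (A ∪ (A ∪ X)).

(⊆) This inclusion fails. Take A = ∅, X = {1}; then 1 ∈ ((A ∖ X) ∪ (A ∪ X)) ∩ (A ∪ (A ∪ X)) but 1 ∉ ((A ∖ X) ∪ (A ∪ X)) ∩ (A ∩ (A ∪ X)).

Only the reverse inclusion holds.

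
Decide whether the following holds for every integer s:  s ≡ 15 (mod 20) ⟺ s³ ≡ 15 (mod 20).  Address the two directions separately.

Both implications hold.

(←) Suppose s³ ≡ 15 (mod 20). The only residue r in {0, …, 19} with r³ ≡ 15 (mod 20) is r = 15, so s ≡ 15 (mod 20).

(→) Suppose s ≡ 15 (mod 20). Write s = 20j + 15. Then (20j + 15)³ = 8000j³ + 18000j² + 13500j + 3375 = 20(400j³ + 900j² + 675j + 168) + 15, so s³ ≡ 15 (mod 20).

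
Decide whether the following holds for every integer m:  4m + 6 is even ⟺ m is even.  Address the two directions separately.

[⇒] This fails: take m = 3. Then 4m + 6 = 18, which is even, yet m = 3 is odd, not even.

[⇐] Suppose m is even. Since 4 is even, 4m is even for every m, so 4m + 6 has the same parity as 6, which is even. Hence 4m + 6 is even.

Only the reverse direction holds.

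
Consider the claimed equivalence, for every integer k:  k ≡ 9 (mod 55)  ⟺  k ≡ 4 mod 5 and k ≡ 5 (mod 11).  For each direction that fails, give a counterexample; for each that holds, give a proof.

Both directions fail.

[⇒] This fails: k = 9 gives 9 ≡ 9 (mod 55) but 9 ≡ 9 (mod 11), so the conjunction on the right does not hold.

[⇐] This fails: k = 49 satisfies both congruences on the right (49 ≡ 4 mod 5 and 49 ≡ 5 mod 11) yet 49 ≡ 49 (mod 55), not 9.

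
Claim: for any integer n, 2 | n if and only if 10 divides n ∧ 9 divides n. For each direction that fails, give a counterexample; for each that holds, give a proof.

The forward direction fails; the converse holds.

(→) This fails: take n = 2. Certainly 2 ∣ 2, but 10 ∤ 2.

(←) Suppose 10 ∣ n and 9 ∣ n. Any common multiple of 10 and 9 is a multiple of their lcm; here gcd(10, 9) = 1, so lcm(10, 9) = 10·9 = 90, so 90 ∣ n. Since 2 ∣ 90, it follows that 2 ∣ n.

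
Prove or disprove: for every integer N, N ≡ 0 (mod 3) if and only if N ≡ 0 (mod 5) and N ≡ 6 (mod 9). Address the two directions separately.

(⇒) fails; (⇐) holds.

(⟹) This fails: N = 0 gives 0 ≡ 0 (mod 3) but 0 ≡ 0 (mod 9), so the conjunction on the right does not hold.

(⟸) Conversely, if N ≡ 0 (mod 5) and N ≡ 6 (mod 9), then by the Chinese remainder theorem N ≡ 15 (mod 45). Since 15 ≡ 0 (mod 3) and 3 ∣ 45, we get N ≡ 0 (mod 3).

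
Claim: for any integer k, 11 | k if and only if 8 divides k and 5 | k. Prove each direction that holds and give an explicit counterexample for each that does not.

(⇒) fails and (⇐) fails.

(⟹) This fails: take k = 11. Certainly 11 ∣ 11, but 8 ∤ 11.

(⟸) This fails: take k = 40. Both 8 ∣ 40 and 5 ∣ 40, yet 40 is not a multiple of 11 (since 40 = 3·11 + 7), so 11 ∤ 40.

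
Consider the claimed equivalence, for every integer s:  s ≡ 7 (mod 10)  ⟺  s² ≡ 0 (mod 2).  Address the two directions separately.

(⇒) This fails: take s = 7. Then 7 ≡ 7 (mod 10), but 7² = 49 ≡ 1 (mod 2), not 0.

(⇐) This fails: take s = 0. Then 0² = 0 ≡ 0 (mod 2), yet 0 ≡ 0 (mod 10), not 7.

Both directions fail.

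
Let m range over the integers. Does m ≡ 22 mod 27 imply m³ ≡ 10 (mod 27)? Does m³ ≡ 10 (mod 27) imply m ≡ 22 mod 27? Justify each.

Converse. This fails: take m = 4. Then 4³ = 64 ≡ 10 (mod 27), yet 4 ≡ 4 (mod 27), not 22.

Forward direction. Suppose m ≡ 22 mod 27. Write m = 27j + 22. Then (27j + 22)³ = 19683j³ + 48114j² + 39204j + 10648 = 27(729j³ + 1782j² + 1452j + 394) + 10, so m³ ≡ 10 (mod 27).

(⇒) holds; (⇐) fails.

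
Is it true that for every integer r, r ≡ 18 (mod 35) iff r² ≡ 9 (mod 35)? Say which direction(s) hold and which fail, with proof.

Only the forward implication holds.

(⇒) Suppose r ≡ 18 (mod 35). Write r = 35j + 18. Then (35j + 18)² = 1225j² + 1260j + 324 = 35(35j² + 36j + 9) + 9, so r² ≡ 9 (mod 35).

(⇐) This fails: take r = 3. Then 3² = 9 ≡ 9 (mod 35), yet 3 ≡ 3 (mod 35), not 18.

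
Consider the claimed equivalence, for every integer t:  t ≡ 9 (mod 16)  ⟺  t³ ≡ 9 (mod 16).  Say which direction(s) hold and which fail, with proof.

Both directions hold.

(⇒) Suppose t ≡ 9 (mod 16). Write t = 16j + 9. Then (16j + 9)³ = 4096j³ + 6912j² + 3888j + 729 = 16(256j³ + 432j² + 243j + 45) + 9, so t³ ≡ 9 (mod 16).

(⇐) Conversely, suppose t³ ≡ 9 (mod 16). The only residue r in {0, …, 15} with r³ ≡ 9 (mod 16) is r = 9, so t ≡ 9 (mod 16).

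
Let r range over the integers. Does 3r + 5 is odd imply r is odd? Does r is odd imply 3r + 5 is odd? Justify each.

Both directions fail.

(⇒) This fails: r = 4 gives 3r + 5 = 17, which is odd, but 4 is even, not odd.

(⇐) This also fails: r = 1 is odd, but 3r + 5 = 8 is even, not odd.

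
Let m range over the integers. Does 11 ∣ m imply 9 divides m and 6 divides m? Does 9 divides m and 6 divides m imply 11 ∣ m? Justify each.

(→) This fails: take m = 11. Certainly 11 ∣ 11, but 9 ∤ 11.

(←) This fails: take m = 18. Both 9 ∣ 18 and 6 ∣ 18, yet 18 is not a multiple of 11 (since 18 = 1·11 + 7), so 11 ∤ 18.

Neither implication holds.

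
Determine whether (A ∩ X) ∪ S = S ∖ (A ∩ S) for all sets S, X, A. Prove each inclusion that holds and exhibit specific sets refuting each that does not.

Forward inclusion. This inclusion fails. Take S = {1}, X = ∅, A = {1}; then 1 ∈ (A ∩ X) ∪ S but 1 ∉ S ∖ (A ∩ S).

Reverse inclusion. Let x ∈ S ∖ (A ∩ S). Then either x ∈ S and x ∉ X, A; or x ∈ S ∩ X and x ∉ A. In each case x ∈ (A ∩ X) ∪ S, so S ∖ (A ∩ S) ⊆ (A ∩ X) ∪ S.

Only the reverse inclusion holds.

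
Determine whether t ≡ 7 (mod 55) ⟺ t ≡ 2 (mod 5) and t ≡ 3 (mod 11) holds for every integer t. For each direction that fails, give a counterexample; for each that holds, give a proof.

Neither direction holds.

(⇒) This fails: t = 7 gives 7 ≡ 7 (mod 55) but 7 ≡ 7 (mod 11), so the conjunction on the right does not hold.

(⇐) This fails: t = 47 satisfies both congruences on the right (47 ≡ 2 mod 5 and 47 ≡ 3 mod 11) yet 47 ≡ 47 (mod 55), not 7.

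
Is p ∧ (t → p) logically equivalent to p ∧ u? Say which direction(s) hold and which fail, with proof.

(⇒) fails; (⇐) holds.

(→) This fails. Under u = F, t = F, p = T, the left side is true but the right side is false.

(←) Assume the antecedent. If u is true, the antecedent forces (u = T, t = F, p = T) or (u = T, t = T, p = T), and p ∧ (t → p) holds there. If u is false, the antecedent cannot hold. Either way p ∧ (t → p) holds.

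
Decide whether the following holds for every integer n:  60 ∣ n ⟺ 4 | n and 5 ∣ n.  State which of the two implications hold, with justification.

(→) If 60 ∣ n, write n = 60q. Since 60 = 15·4, n = 4·(15q), so 4 ∣ n; and since 60 = 12·5, n = 5·(12q), so 5 ∣ n.

(←) This fails: take n = 20. Both 4 ∣ 20 and 5 ∣ 20, yet 20 is not a multiple of 60 (since 20 = 0·60 + 20), so 60 ∤ 20.

Only the forward implication holds.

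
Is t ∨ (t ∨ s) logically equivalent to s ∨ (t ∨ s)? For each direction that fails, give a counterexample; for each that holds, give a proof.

[⇒] Assume the antecedent. If t is true, s ∨ (t ∨ s) reduces to true regardless of the other variables. If t is false, the antecedent forces (t = F, s = T), and s ∨ (t ∨ s) holds there. Either way s ∨ (t ∨ s) holds.

[⇐] Assume the antecedent. If t is true, t ∨ (t ∨ s) reduces to true regardless of the other variables. If t is false, the antecedent forces (t = F, s = T), and t ∨ (t ∨ s) holds there. Either way t ∨ (t ∨ s) holds.

Equivalent; both directions hold.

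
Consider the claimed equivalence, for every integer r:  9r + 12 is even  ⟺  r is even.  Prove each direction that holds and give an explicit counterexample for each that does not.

Both directions hold.

(⟹) Suppose 9r + 12 is even. Since 9 is odd, 9r and r have the same parity, so 9r + 12 ≡ r + 12 (mod 2). As 12 is even, 9r + 12 is even exactly when r is even. Thus r is even.

(⟸) Conversely, suppose r is even; write r = 2j. Then 9r + 12 = 9·(2j) + 12 = 2·9j + 12, which is even.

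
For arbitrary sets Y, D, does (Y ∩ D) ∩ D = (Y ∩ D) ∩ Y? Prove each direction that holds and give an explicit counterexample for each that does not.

(⊇) Let x ∈ (Y ∩ D) ∩ Y. Then x ∈ Y ∩ D, from which x ∈ (Y ∩ D) ∩ D.

(⊆) Let x ∈ (Y ∩ D) ∩ D. Then x ∈ Y ∩ D, from which x ∈ (Y ∩ D) ∩ Y.

The two sets are equal.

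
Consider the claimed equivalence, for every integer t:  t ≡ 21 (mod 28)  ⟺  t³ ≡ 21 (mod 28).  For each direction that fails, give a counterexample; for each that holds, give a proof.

The biconditional holds.

(→) Suppose t ≡ 21 (mod 28). Write t = 28j + 21. Then (28j + 21)³ = 21952j³ + 49392j² + 37044j + 9261 = 28(784j³ + 1764j² + 1323j + 330) + 21, so t³ ≡ 21 (mod 28).

(←) Conversely, suppose t³ ≡ 21 (mod 28). The only residue r in {0, …, 27} with r³ ≡ 21 (mod 28) is r = 21, so t ≡ 21 (mod 28).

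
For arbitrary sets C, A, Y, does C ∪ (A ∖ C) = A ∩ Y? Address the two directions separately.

(⊆) fails; (⊇) holds.

(⟹) This inclusion fails. Take C = {1}, A = ∅, Y = ∅; then 1 ∈ C ∪ (A ∖ C) but 1 ∉ A ∩ Y.

(⟸) Let x ∈ A ∩ Y. Then either x ∈ A ∩ Y and x ∉ C; or x ∈ C ∩ A ∩ Y. In each case x ∈ C ∪ (A ∖ C), so A ∩ Y ⊆ C ∪ (A ∖ C).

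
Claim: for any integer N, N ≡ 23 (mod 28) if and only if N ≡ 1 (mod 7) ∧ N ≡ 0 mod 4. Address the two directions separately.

Both directions fail.

(→) This fails: N = 23 gives 23 ≡ 23 (mod 28) but 23 ≡ 2 (mod 7), so the conjunction on the right does not hold.

(←) This fails: N = 8 satisfies both congruences on the right (8 ≡ 1 mod 7 and 8 ≡ 0 mod 4) yet 8 ≡ 8 (mod 28), not 23.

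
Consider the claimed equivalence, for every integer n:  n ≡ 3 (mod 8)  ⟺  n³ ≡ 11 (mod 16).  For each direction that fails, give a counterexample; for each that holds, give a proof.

(⟹) This fails: take n = 11. Then 11 ≡ 3 (mod 8), but 11³ = 1331 ≡ 3 (mod 16), not 11.

(⟸) Conversely, the residues r modulo 16 with r³ ≡ 11 (mod 16) are exactly {3}, and each is ≡ 3 (mod 8).

Only the converse holds.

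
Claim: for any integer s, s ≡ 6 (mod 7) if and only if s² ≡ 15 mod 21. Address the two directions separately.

(→) This fails: take s = 13. Then 13 ≡ 6 (mod 7), but 13² = 169 ≡ 1 (mod 21), not 15.

(←) This fails: take s = 15. Then 15² = 225 ≡ 15 (mod 21), yet 15 ≡ 1 (mod 7), not 6.

(⇒) fails and (⇐) fails.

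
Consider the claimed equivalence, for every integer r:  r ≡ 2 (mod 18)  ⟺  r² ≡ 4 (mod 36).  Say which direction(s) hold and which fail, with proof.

(⟹) Suppose r ≡ 2 (mod 18). Working modulo 36, r ∈ {2, 20}; for each such r, r² ≡ 4 (mod 36).

(⟸) This fails: take r = 16. Then 16² = 256 ≡ 4 (mod 36), yet 16 ≡ 16 (mod 18), not 2.

(⇒) holds; (⇐) fails.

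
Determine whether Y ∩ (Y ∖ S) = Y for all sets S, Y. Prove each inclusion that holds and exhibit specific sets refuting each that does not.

(⊆) holds; (⊇) fails.

(⟸) This inclusion fails. Take S = {1}, Y = {1}; then 1 ∈ Y but 1 ∉ Y ∩ (Y ∖ S).

(⟹) Let x ∈ Y ∩ (Y ∖ S). Then x ∈ Y and x ∉ S, from which x ∈ Y.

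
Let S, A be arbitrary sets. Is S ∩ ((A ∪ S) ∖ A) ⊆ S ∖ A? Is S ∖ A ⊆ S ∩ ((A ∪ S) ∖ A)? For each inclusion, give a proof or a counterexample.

Both inclusions hold; the sets are equal.

(⊆) Let x ∈ S ∩ ((A ∪ S) ∖ A). Then x ∈ S and x ∉ A, from which x ∈ S ∖ A.

(⊇) Let x ∈ S ∖ A. Then x ∈ S and x ∉ A, from which x ∈ S ∩ ((A ∪ S) ∖ A).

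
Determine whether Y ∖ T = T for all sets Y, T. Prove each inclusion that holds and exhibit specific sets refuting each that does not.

Both inclusions fail.

(⟹) This inclusion fails. Take Y = {1}, T = ∅; then 1 ∈ Y ∖ T but 1 ∉ T.

(⟸) This inclusion fails. Take Y = ∅, T = {1}; then 1 ∈ T but 1 ∉ Y ∖ T.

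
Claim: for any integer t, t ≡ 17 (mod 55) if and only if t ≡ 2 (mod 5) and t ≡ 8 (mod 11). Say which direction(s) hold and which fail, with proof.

[⇒] This fails: t = 17 gives 17 ≡ 17 (mod 55) but 17 ≡ 6 (mod 11), so the conjunction on the right does not hold.

[⇐] This fails: t = 52 satisfies both congruences on the right (52 ≡ 2 mod 5 and 52 ≡ 8 mod 11) yet 52 ≡ 52 (mod 55), not 17.

(⇒) fails and (⇐) fails.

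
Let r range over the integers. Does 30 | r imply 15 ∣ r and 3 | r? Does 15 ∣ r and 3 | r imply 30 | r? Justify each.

Not equivalent: only (⇒) holds.

(⇒) If 30 ∣ r, write r = 30q. Since 30 = 2·15, r = 15·(2q), so 15 ∣ r; and since 30 = 10·3, r = 3·(10q), so 3 ∣ r.

(⇐) This fails: take r = 15. Both 15 ∣ 15 and 3 ∣ 15, yet 15 is not a multiple of 30 (since 15 = 0·30 + 15), so 30 ∤ 15.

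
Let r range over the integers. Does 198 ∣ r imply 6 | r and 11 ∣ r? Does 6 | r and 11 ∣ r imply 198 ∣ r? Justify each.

Forward direction. If 198 ∣ r, write r = 198q. Since 198 = 33·6, r = 6·(33q), so 6 ∣ r; and since 198 = 18·11, r = 11·(18q), so 11 ∣ r.

Converse. This fails: take r = 66. Both 6 ∣ 66 and 11 ∣ 66, yet 66 is not a multiple of 198 (since 66 = 0·198 + 66), so 198 ∤ 66.

The forward direction holds; the converse fails.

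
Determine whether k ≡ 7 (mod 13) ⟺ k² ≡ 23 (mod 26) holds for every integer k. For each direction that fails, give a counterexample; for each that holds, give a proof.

[⇒] This fails: take k = 20. Then 20 ≡ 7 (mod 13), but 20² = 400 ≡ 10 (mod 26), not 23.

[⇐] This fails: take k = 19. Then 19² = 361 ≡ 23 (mod 26), yet 19 ≡ 6 (mod 13), not 7.

Neither implication holds.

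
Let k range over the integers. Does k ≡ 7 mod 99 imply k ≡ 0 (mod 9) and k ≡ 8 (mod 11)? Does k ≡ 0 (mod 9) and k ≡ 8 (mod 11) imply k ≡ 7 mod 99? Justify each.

(⇒) This fails: k = 7 gives 7 ≡ 7 (mod 99) but 7 ≡ 7 (mod 9), so the conjunction on the right does not hold.

(⇐) This fails: k = 63 satisfies both congruences on the right (63 ≡ 0 mod 9 and 63 ≡ 8 mod 11) yet 63 ≡ 63 (mod 99), not 7.

Neither implication holds.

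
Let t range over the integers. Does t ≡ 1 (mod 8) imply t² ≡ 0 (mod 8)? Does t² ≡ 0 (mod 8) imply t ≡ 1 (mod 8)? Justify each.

(→) This fails: take t = 1. Then 1 ≡ 1 (mod 8), but 1² = 1 ≡ 1 (mod 8), not 0.

(←) This fails: take t = 0. Then 0² = 0 ≡ 0 (mod 8), yet 0 ≡ 0 (mod 8), not 1.

(⇒) fails and (⇐) fails.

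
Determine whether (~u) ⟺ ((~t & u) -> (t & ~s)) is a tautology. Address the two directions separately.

(⇒) Assume the antecedent. If t is true, (~t & u) -> (t & ~s) reduces to true regardless of the other variables. If t is false, the antecedent forces (t = F, s = F, u = F) or (t = F, s = T, u = F), and (~t & u) -> (t & ~s) holds there. Either way (~t & u) -> (t & ~s) holds.

(⇐) This fails. Under t = T, s = F, u = T, the left side is false but the right side is true.

The forward direction holds; the converse fails.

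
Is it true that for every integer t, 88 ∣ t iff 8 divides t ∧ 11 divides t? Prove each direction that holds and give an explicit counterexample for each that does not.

The biconditional holds.

(→) If 88 ∣ t, write t = 88q. Since 88 = 11·8, t = 8·(11q), so 8 ∣ t; and since 88 = 8·11, t = 11·(8q), so 11 ∣ t.

(←) Suppose 8 ∣ t and 11 ∣ t. Any common multiple of 8 and 11 is a multiple of their lcm; here gcd(8, 11) = 1, so lcm(8, 11) = 8·11 = 88, so 88 ∣ t.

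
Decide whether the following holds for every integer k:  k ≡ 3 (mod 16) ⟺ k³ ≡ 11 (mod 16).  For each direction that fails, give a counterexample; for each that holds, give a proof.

Equivalent; both directions hold.

(⟸) Suppose k³ ≡ 11 (mod 16). The only residue r in {0, …, 15} with r³ ≡ 11 (mod 16) is r = 3, so k ≡ 3 (mod 16).

(⟹) Suppose k ≡ 3 (mod 16). Write k = 16j + 3. Then (16j + 3)³ = 4096j³ + 2304j² + 432j + 27 = 16(256j³ + 144j² + 27j + 1) + 11, so k³ ≡ 11 (mod 16).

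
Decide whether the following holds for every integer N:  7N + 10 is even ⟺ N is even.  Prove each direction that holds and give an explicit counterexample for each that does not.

(⟹) Suppose 7N + 10 is even. Since 7 is odd, 7N and N have the same parity, so 7N + 10 ≡ N + 10 (mod 2). As 10 is even, 7N + 10 is even exactly when N is even. Thus N is even.

(⟸) Conversely, suppose N is even; write N = 2j. Then 7N + 10 = 7·(2j) + 10 = 2·7j + 10, which is even.

Equivalent; both directions hold.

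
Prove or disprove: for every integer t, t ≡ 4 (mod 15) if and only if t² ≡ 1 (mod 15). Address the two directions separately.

The forward direction holds; the converse fails.

Converse. This fails: take t = 1. Then 1² = 1 ≡ 1 (mod 15), yet 1 ≡ 1 (mod 15), not 4.

Forward direction. Suppose t ≡ 4 (mod 15). Write t = 15j + 4. Then (15j + 4)² = 225j² + 120j + 16 = 15(15j² + 8j + 1) + 1, so t² ≡ 1 (mod 15).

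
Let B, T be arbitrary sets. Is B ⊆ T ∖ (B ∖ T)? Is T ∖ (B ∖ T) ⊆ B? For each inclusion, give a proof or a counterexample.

Forward inclusion. This inclusion fails. Take B = {1}, T = ∅; then 1 ∈ B but 1 ∉ T ∖ (B ∖ T).

Reverse inclusion. This inclusion fails. Take B = ∅, T = {1}; then 1 ∈ T ∖ (B ∖ T) but 1 ∉ B.

Neither inclusion holds.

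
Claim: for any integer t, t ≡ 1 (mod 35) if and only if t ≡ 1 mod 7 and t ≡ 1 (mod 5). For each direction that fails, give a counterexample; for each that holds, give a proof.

Both directions hold.

(⇒) Suppose t ≡ 1 (mod 35); write t = 35j + 1. Since 7 ∣ 35, reducing mod 7 gives t ≡ 1 (mod 7); since 5 ∣ 35, reducing mod 5 gives t ≡ 1 (mod 5).

(⇐) Conversely, if t ≡ 1 (mod 7) and t ≡ 1 (mod 5), then by the Chinese remainder theorem t ≡ 1 (mod 35). This is exactly t ≡ 1 (mod 35).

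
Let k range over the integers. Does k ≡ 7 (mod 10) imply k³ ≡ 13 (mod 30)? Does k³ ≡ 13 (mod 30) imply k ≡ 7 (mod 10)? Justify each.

(⟹) This fails: take k = 17. Then 17 ≡ 7 (mod 10), but 17³ = 4913 ≡ 23 (mod 30), not 13.

(⟸) Conversely, the residues r modulo 30 with r³ ≡ 13 (mod 30) are exactly {7}, and each is ≡ 7 (mod 10).

Not equivalent: only (⇐) holds.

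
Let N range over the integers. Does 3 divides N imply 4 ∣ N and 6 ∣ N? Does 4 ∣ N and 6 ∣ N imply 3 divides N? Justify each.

(⇒) This fails: take N = 3. Certainly 3 ∣ 3, but 4 ∤ 3.

(⇐) Suppose 4 ∣ N and 6 ∣ N. Any common multiple of 4 and 6 is a multiple of their lcm; here lcm(4, 6) = 4·6/gcd(4, 6) = 24/2 = 12, so 12 ∣ N. Since 3 ∣ 12, it follows that 3 ∣ N.

Only the converse holds.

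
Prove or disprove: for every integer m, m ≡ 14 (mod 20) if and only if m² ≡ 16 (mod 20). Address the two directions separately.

Not equivalent: only (⇒) holds.

Forward direction. Suppose m ≡ 14 (mod 20). Write m = 20j + 14. Then (20j + 14)² = 400j² + 560j + 196 = 20(20j² + 28j + 9) + 16, so m² ≡ 16 (mod 20).

Converse. This fails: take m = 4. Then 4² = 16 ≡ 16 (mod 20), yet 4 ≡ 4 (mod 20), not 14.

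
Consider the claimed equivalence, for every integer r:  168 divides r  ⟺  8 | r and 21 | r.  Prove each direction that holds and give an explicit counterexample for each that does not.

(⇒) If 168 ∣ r, write r = 168q. Since 168 = 21·8, r = 8·(21q), so 8 ∣ r; and since 168 = 8·21, r = 21·(8q), so 21 ∣ r.

(⇐) Suppose 8 ∣ r and 21 ∣ r. Any common multiple of 8 and 21 is a multiple of their lcm; here gcd(8, 21) = 1, so lcm(8, 21) = 8·21 = 168, so 168 ∣ r.

Both directions hold; the statement is true.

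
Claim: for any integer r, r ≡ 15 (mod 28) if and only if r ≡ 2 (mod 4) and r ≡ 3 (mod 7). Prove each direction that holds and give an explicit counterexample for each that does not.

[⇒] This fails: r = 15 gives 15 ≡ 15 (mod 28) but 15 ≡ 3 (mod 4), so the conjunction on the right does not hold.

[⇐] This fails: r = 10 satisfies both congruences on the right (10 ≡ 2 mod 4 and 10 ≡ 3 mod 7) yet 10 ≡ 10 (mod 28), not 15.

Neither direction holds.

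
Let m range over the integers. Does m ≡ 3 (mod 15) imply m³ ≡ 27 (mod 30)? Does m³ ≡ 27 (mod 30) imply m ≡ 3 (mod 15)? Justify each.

Not equivalent: only (⇐) holds.

Converse. The residues r modulo 30 with r³ ≡ 27 (mod 30) are exactly {3}, and each is ≡ 3 (mod 15).

Forward direction. This fails: take m = 18. Then 18 ≡ 3 (mod 15), but 18³ = 5832 ≡ 12 (mod 30), not 27.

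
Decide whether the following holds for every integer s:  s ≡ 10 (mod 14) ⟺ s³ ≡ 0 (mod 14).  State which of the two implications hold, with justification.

Neither implication holds.

Forward direction. This fails: take s = 10. Then 10 ≡ 10 (mod 14), but 10³ = 1000 ≡ 6 (mod 14), not 0.

Converse. This fails: take s = 0. Then 0³ = 0 ≡ 0 (mod 14), yet 0 ≡ 0 (mod 14), not 10.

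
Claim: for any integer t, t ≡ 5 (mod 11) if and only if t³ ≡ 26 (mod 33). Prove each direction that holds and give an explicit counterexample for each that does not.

(⟹) This fails: take t = 16. Then 16 ≡ 5 (mod 11), but 16³ = 4096 ≡ 4 (mod 33), not 26.

(⟸) Conversely, the residues r modulo 33 with r³ ≡ 26 (mod 33) are exactly {5}, and each is ≡ 5 (mod 11).

Only the reverse direction holds.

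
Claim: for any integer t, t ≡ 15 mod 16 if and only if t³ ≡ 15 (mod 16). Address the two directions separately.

Both directions hold; the statement is true.

(→) Suppose t ≡ 15 mod 16. Write t = 16j + 15. Then (16j + 15)³ = 4096j³ + 11520j² + 10800j + 3375 = 16(256j³ + 720j² + 675j + 210) + 15, so t³ ≡ 15 (mod 16).

(←) Conversely, suppose t³ ≡ 15 (mod 16). The only residue r in {0, …, 15} with r³ ≡ 15 (mod 16) is r = 15, so t ≡ 15 (mod 16).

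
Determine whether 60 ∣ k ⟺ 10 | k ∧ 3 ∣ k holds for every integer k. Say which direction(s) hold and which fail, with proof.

(⇒) If 60 ∣ k, write k = 60q. Since 60 = 6·10, k = 10·(6q), so 10 ∣ k; and since 60 = 20·3, k = 3·(20q), so 3 ∣ k.

(⇐) This fails: take k = 30. Both 10 ∣ 30 and 3 ∣ 30, yet 30 is not a multiple of 60 (since 30 = 0·60 + 30), so 60 ∤ 30.

Only the forward implication holds.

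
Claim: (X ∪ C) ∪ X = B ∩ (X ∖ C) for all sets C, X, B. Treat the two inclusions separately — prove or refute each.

(⊆) This inclusion fails. Take C = {1}, X = ∅, B = ∅; then 1 ∈ (X ∪ C) ∪ X but 1 ∉ B ∩ (X ∖ C).

(⊇) Let x ∈ B ∩ (X ∖ C). Then x ∈ X ∩ B and x ∉ C, from which x ∈ (X ∪ C) ∪ X.

(⊆) fails; (⊇) holds.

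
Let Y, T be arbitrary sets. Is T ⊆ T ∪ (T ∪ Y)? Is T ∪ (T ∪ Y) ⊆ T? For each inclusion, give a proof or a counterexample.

(⊆) holds; (⊇) fails.

(⟹) Let x ∈ T. Then either x ∈ T and x ∉ Y; or x ∈ Y ∩ T. In each case x ∈ T ∪ (T ∪ Y), so T ⊆ T ∪ (T ∪ Y).

(⟸) This inclusion fails. Take Y = {1}, T = ∅; then 1 ∈ T ∪ (T ∪ Y) but 1 ∉ T.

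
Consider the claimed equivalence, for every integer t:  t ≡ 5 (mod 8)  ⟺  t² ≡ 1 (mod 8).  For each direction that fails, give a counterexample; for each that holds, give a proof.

(⟹) Suppose t ≡ 5 (mod 8). Write t = 8j + 5. Then (8j + 5)² = 64j² + 80j + 25 = 8(8j² + 10j + 3) + 1, so t² ≡ 1 (mod 8).

(⟸) This fails: take t = 1. Then 1² = 1 ≡ 1 (mod 8), yet 1 ≡ 1 (mod 8), not 5.

The forward direction holds; the converse fails.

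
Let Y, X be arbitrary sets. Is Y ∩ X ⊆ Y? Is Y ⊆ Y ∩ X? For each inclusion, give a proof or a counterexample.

Only the forward inclusion holds.

(⊆) Let x ∈ Y ∩ X. Then x ∈ Y ∩ X, from which x ∈ Y.

(⊇) This inclusion fails. Take Y = {1}, X = ∅; then 1 ∈ Y but 1 ∉ Y ∩ X.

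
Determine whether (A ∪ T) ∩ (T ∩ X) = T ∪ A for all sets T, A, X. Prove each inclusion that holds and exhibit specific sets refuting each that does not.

(⟸) This inclusion fails. Take T = {1}, A = ∅, X = ∅; then 1 ∈ T ∪ A but 1 ∉ (A ∪ T) ∩ (T ∩ X).

(⟹) Let x ∈ (A ∪ T) ∩ (T ∩ X). Then either x ∈ T ∩ X and x ∉ A; or x ∈ T ∩ A ∩ X. In each case x ∈ T ∪ A, so (A ∪ T) ∩ (T ∩ X) ⊆ T ∪ A.

The sets are not equal: only the forward inclusion holds.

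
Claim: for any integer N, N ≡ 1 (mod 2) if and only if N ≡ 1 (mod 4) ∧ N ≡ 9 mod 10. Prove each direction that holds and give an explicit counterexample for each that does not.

(⟸) If N ≡ 1 (mod 4) and N ≡ 9 (mod 10), then by the Chinese remainder theorem N ≡ 9 (mod 20). Since 9 ≡ 1 (mod 2) and 2 ∣ 20, we get N ≡ 1 (mod 2).

(⟹) This fails: N = 1 gives 1 ≡ 1 (mod 2) but 1 ≡ 1 (mod 10), so the conjunction on the right does not hold.

(⇒) fails; (⇐) holds.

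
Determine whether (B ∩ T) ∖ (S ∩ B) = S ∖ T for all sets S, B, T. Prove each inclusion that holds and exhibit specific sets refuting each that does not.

Neither inclusion holds.

(⊆) This inclusion fails. Take S = ∅, B = {1}, T = {1}; then 1 ∈ (B ∩ T) ∖ (S ∩ B) but 1 ∉ S ∖ T.

(⊇) This inclusion fails. Take S = {1}, B = ∅, T = ∅; then 1 ∈ S ∖ T but 1 ∉ (B ∩ T) ∖ (S ∩ B).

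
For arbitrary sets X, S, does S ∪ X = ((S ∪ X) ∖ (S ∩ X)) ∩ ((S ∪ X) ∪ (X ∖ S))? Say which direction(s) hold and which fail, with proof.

The sets are not equal: only the reverse inclusion holds.

(⟹) This inclusion fails. Take X = {1}, S = {1}; then 1 ∈ S ∪ X but 1 ∉ ((S ∪ X) ∖ (S ∩ X)) ∩ ((S ∪ X) ∪ (X ∖ S)).

(⟸) Let x ∈ ((S ∪ X) ∖ (S ∩ X)) ∩ ((S ∪ X) ∪ (X ∖ S)). Then either x ∈ X and x ∉ S; or x ∈ S and x ∉ X. In each case x ∈ S ∪ X, so ((S ∪ X) ∖ (S ∩ X)) ∩ ((S ∪ X) ∪ (X ∖ S)) ⊆ S ∪ X.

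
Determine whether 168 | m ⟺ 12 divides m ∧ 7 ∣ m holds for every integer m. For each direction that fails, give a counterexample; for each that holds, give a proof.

[⇐] This fails: take m = 84. Both 12 ∣ 84 and 7 ∣ 84, yet 84 is not a multiple of 168 (since 84 = 0·168 + 84), so 168 ∤ 84.

[⇒] If 168 ∣ m, write m = 168q. Since 168 = 14·12, m = 12·(14q), so 12 ∣ m; and since 168 = 24·7, m = 7·(24q), so 7 ∣ m.

The forward direction holds; the converse fails.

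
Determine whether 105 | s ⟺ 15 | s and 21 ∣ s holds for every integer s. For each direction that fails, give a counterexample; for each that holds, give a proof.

(⟹) If 105 ∣ s, write s = 105q. Since 105 = 7·15, s = 15·(7q), so 15 ∣ s; and since 105 = 5·21, s = 21·(5q), so 21 ∣ s.

(⟸) Suppose 15 ∣ s and 21 ∣ s. Any common multiple of 15 and 21 is a multiple of their lcm; here lcm(15, 21) = 15·21/gcd(15, 21) = 315/3 = 105, so 105 ∣ s.

Both directions hold.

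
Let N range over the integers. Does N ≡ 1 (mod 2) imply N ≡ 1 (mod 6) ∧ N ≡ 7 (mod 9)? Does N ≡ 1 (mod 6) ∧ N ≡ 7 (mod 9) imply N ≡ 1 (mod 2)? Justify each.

(⇒) fails; (⇐) holds.

[⇒] This fails: N = 1 gives 1 ≡ 1 (mod 2) but 1 ≡ 1 (mod 9), so the conjunction on the right does not hold.

[⇐] Conversely, if N ≡ 1 (mod 6) and N ≡ 7 (mod 9), then by the Chinese remainder theorem N ≡ 7 (mod 18). Since 7 ≡ 1 (mod 2) and 2 ∣ 18, we get N ≡ 1 (mod 2).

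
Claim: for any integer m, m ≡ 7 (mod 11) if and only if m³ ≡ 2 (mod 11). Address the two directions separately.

Both directions hold.

(⇐) Suppose m³ ≡ 2 (mod 11). The only residue r in {0, …, 10} with r³ ≡ 2 (mod 11) is r = 7, so m ≡ 7 (mod 11).

(⇒) Suppose m ≡ 7 (mod 11). Write m = 11j + 7. Then (11j + 7)³ = 1331j³ + 2541j² + 1617j + 343 = 11(121j³ + 231j² + 147j + 31) + 2, so m³ ≡ 2 (mod 11).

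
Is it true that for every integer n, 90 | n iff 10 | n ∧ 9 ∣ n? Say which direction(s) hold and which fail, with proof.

Both implications hold.

(→) If 90 ∣ n, write n = 90q. Since 90 = 9·10, n = 10·(9q), so 10 ∣ n; and since 90 = 10·9, n = 9·(10q), so 9 ∣ n.

(←) Suppose 10 ∣ n and 9 ∣ n. Any common multiple of 10 and 9 is a multiple of their lcm; here gcd(10, 9) = 1, so lcm(10, 9) = 10·9 = 90, so 90 ∣ n.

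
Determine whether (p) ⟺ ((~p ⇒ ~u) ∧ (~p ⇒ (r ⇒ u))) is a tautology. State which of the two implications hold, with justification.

(⟹) Assume the antecedent. If u is true, the antecedent forces (u = T, r = F, p = T) or (u = T, r = T, p = T), and (~p ⇒ ~u) ∧ (~p ⇒ (r ⇒ u)) holds there. If u is false, the antecedent forces (u = F, r = F, p = T) or (u = F, r = T, p = T), and (~p ⇒ ~u) ∧ (~p ⇒ (r ⇒ u)) holds there. Either way (~p ⇒ ~u) ∧ (~p ⇒ (r ⇒ u)) holds.

(⟸) This fails. Under u = F, r = F, p = F, the left side is false but the right side is true.

Only the forward implication holds.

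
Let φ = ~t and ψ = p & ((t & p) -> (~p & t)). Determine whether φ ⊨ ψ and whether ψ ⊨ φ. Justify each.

Forward direction. This fails. Under t = F, p = F, the left side is true but the right side is false.

Converse. Assume the antecedent. If t is true, the antecedent cannot hold. If t is false, ~t reduces to true regardless of the other variables. Either way ~t holds.

The forward direction fails; the converse holds.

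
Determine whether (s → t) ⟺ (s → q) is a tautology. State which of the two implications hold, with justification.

Forward direction. This fails. Under q = F, s = T, t = T, the left side is true but the right side is false.

Converse. This fails. Under q = T, s = T, t = F, the left side is false but the right side is true.

Both directions fail.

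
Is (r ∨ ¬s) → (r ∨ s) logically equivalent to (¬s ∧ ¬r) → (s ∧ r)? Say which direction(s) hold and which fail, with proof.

(←) Assume the antecedent. If r is true, (r ∨ ¬s) → (r ∨ s) reduces to true regardless of the other variables. If r is false, the antecedent forces (r = F, s = T), and (r ∨ ¬s) → (r ∨ s) holds there. Either way (r ∨ ¬s) → (r ∨ s) holds.

(→) Assume the antecedent. If r is true, (¬s ∧ ¬r) → (s ∧ r) reduces to true regardless of the other variables. If r is false, the antecedent forces (r = F, s = T), and (¬s ∧ ¬r) → (s ∧ r) holds there. Either way (¬s ∧ ¬r) → (s ∧ r) holds.

The biconditional holds.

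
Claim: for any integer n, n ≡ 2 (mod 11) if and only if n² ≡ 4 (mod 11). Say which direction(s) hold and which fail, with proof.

(←) This fails: take n = 9. Then 9² = 81 ≡ 4 (mod 11), yet 9 ≡ 9 (mod 11), not 2.

(→) Suppose n ≡ 2 (mod 11). Write n = 11j + 2. Then (11j + 2)² = 121j² + 44j + 4 = 11(11j² + 4j) + 4, so n² ≡ 4 (mod 11).

(⇒) holds; (⇐) fails.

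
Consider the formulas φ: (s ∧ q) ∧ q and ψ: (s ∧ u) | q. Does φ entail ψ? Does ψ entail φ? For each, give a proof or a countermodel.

(→) Assume the antecedent. If q is true, (s ∧ u) | q reduces to true regardless of the other variables. If q is false, the antecedent cannot hold. Either way (s ∧ u) | q holds.

(←) This fails. Under q = T, u = F, s = F, the left side is false but the right side is true.

The forward direction holds; the converse fails.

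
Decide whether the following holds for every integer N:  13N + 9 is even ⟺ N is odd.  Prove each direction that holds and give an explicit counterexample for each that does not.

(→) Suppose 13N + 9 is even. Since 13 is odd, 13N and N have the same parity, so 13N + 9 ≡ N + 9 (mod 2). As 9 is odd, 13N + 9 is even exactly when N is odd. Thus N is odd.

(←) Conversely, suppose N is odd; write N = 2j + 1. Then 13N + 9 = 13·(2j + 1) + 9 = 2·13j + 22, which is even.

Equivalent; both directions hold.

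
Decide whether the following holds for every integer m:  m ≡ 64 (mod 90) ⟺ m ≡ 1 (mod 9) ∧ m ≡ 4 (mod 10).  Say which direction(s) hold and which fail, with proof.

Both implications hold.

Forward direction. Suppose m ≡ 64 (mod 90); write m = 90j + 64. Since 9 ∣ 90, reducing mod 9 gives m ≡ 64 ≡ 1 (mod 9); since 10 ∣ 90, reducing mod 10 gives m ≡ 64 ≡ 4 (mod 10).

Converse. If m ≡ 1 (mod 9) and m ≡ 4 (mod 10), then by the Chinese remainder theorem m ≡ 64 (mod 90). This is exactly m ≡ 64 (mod 90).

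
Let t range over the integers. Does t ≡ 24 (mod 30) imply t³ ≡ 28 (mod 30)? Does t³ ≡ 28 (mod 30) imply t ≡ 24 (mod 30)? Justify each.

(⇒) This fails: take t = 24. Then 24 ≡ 24 (mod 30), but 24³ = 13824 ≡ 24 (mod 30), not 28.

(⇐) This fails: take t = 22. Then 22³ = 10648 ≡ 28 (mod 30), yet 22 ≡ 22 (mod 30), not 24.

Both directions fail.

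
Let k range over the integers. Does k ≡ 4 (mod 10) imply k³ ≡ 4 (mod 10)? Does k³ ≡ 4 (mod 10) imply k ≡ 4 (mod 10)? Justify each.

Both implications hold.

[⇒] Suppose k ≡ 4 (mod 10). Write k = 10j + 4. Then (10j + 4)³ = 1000j³ + 1200j² + 480j + 64 = 10(100j³ + 120j² + 48j + 6) + 4, so k³ ≡ 4 (mod 10).

[⇐] Conversely, suppose k³ ≡ 4 (mod 10). The only residue r in {0, …, 9} with r³ ≡ 4 (mod 10) is r = 4, so k ≡ 4 (mod 10).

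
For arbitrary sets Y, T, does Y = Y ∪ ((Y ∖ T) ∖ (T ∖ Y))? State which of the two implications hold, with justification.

The two sets are equal.

(⟹) Let x ∈ Y. Then either x ∈ Y and x ∉ T; or x ∈ Y ∩ T. In each case x ∈ Y ∪ ((Y ∖ T) ∖ (T ∖ Y)), so Y ⊆ Y ∪ ((Y ∖ T) ∖ (T ∖ Y)).

(⟸) Let x ∈ Y ∪ ((Y ∖ T) ∖ (T ∖ Y)). Then either x ∈ Y and x ∉ T; or x ∈ Y ∩ T. In each case x ∈ Y, so Y ∪ ((Y ∖ T) ∖ (T ∖ Y)) ⊆ Y.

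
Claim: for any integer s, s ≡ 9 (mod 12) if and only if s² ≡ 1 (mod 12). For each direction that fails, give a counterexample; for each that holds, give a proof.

(⇒) fails and (⇐) fails.

(⇒) This fails: take s = 9. Then 9 ≡ 9 (mod 12), but 9² = 81 ≡ 9 (mod 12), not 1.

(⇐) This fails: take s = 1. Then 1² = 1 ≡ 1 (mod 12), yet 1 ≡ 1 (mod 12), not 9.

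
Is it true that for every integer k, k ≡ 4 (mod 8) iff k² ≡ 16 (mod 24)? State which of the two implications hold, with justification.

Both directions fail.

(⟹) This fails: take k = 12. Then 12 ≡ 4 (mod 8), but 12² = 144 ≡ 0 (mod 24), not 16.

(⟸) This fails: take k = 8. Then 8² = 64 ≡ 16 (mod 24), yet 8 ≡ 0 (mod 8), not 4.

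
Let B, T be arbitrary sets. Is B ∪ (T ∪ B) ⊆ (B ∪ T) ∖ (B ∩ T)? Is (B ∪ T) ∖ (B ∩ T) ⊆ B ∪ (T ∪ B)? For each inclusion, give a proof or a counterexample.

(⊆) fails; (⊇) holds.

(⟹) This inclusion fails. Take B = {1}, T = {1}; then 1 ∈ B ∪ (T ∪ B) but 1 ∉ (B ∪ T) ∖ (B ∩ T).

(⟸) Let x ∈ (B ∪ T) ∖ (B ∩ T). Then either x ∈ B and x ∉ T; or x ∈ T and x ∉ B. In each case x ∈ B ∪ (T ∪ B), so (B ∪ T) ∖ (B ∩ T) ⊆ B ∪ (T ∪ B).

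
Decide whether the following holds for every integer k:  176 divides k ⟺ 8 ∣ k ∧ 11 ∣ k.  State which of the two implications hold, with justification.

[⇒] If 176 ∣ k, write k = 176q. Since 176 = 22·8, k = 8·(22q), so 8 ∣ k; and since 176 = 16·11, k = 11·(16q), so 11 ∣ k.

[⇐] This fails: take k = 88. Both 8 ∣ 88 and 11 ∣ 88, yet 88 is not a multiple of 176 (since 88 = 0·176 + 88), so 176 ∤ 88.

Only the forward direction holds.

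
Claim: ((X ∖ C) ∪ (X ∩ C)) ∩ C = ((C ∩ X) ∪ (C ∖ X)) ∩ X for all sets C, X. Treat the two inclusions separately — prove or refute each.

(⟸) Let x ∈ ((C ∩ X) ∪ (C ∖ X)) ∩ X. Then x ∈ C ∩ X, from which x ∈ ((X ∖ C) ∪ (X ∩ C)) ∩ C.

(⟹) Let x ∈ ((X ∖ C) ∪ (X ∩ C)) ∩ C. Then x ∈ C ∩ X, from which x ∈ ((C ∩ X) ∪ (C ∖ X)) ∩ X.

Both inclusions hold; the sets are equal.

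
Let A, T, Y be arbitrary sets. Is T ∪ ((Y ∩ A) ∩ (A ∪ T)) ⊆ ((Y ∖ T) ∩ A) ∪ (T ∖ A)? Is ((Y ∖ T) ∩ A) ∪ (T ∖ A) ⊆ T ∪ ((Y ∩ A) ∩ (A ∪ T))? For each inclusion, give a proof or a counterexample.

The sets are not equal: only the reverse inclusion holds.

(⊆) This inclusion fails. Take A = {1}, T = {1}, Y = ∅; then 1 ∈ T ∪ ((Y ∩ A) ∩ (A ∪ T)) but 1 ∉ ((Y ∖ T) ∩ A) ∪ (T ∖ A).

(⊇) Let x ∈ ((Y ∖ T) ∩ A) ∪ (T ∖ A). Then either x ∈ T and x ∉ A, Y; or x ∈ A ∩ Y and x ∉ T; or x ∈ T ∩ Y and x ∉ A. In each case x ∈ T ∪ ((Y ∩ A) ∩ (A ∪ T)), so ((Y ∖ T) ∩ A) ∪ (T ∖ A) ⊆ T ∪ ((Y ∩ A) ∩ (A ∪ T)).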